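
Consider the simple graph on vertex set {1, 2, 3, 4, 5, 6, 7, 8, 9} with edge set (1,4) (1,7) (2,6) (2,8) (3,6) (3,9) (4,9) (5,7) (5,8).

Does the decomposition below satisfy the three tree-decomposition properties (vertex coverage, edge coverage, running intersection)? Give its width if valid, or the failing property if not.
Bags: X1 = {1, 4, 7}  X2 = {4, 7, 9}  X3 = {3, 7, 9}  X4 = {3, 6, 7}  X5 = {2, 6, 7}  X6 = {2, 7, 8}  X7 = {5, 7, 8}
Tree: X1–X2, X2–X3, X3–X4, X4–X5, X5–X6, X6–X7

Vertex coverage: the bags together contain {1, 2, 3, 4, 5, 6, 7, 8, 9}, the full vertex set. Edge coverage: each edge of G has both endpoints in at least one bag. Running intersection: for every vertex, the bags containing it form a connected subtree. All three properties hold, so this is a valid tree decomposition of width max|bag| − 1 = 2, and hence tw(G) ≤ 2.

Yes; width 2.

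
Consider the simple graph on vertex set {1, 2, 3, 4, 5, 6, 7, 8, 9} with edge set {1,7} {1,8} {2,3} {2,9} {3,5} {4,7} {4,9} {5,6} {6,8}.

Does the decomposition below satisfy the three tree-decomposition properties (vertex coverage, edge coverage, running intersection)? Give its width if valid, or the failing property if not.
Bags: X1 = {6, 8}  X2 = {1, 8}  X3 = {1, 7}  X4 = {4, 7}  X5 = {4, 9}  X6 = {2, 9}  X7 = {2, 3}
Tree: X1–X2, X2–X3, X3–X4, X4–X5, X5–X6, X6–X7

No — vertex 5 appears in no bag.

A tree decomposition must satisfy three properties: every vertex lies in some bag; for every edge, both endpoints lie together in some bag; and for every vertex, the bags containing it form a connected subtree. Here vertex 5 appears in no bag, so the decomposition is invalid.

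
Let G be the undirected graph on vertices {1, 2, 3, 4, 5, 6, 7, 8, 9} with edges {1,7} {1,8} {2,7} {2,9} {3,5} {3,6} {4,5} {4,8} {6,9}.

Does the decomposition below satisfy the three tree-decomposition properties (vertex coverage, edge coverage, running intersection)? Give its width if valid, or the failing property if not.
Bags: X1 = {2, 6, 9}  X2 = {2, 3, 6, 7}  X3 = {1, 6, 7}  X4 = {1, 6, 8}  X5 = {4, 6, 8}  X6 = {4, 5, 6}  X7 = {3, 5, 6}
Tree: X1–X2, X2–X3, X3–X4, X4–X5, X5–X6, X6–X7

No — bags containing vertex 3 are not connected in the tree.

A tree decomposition must satisfy three properties: every vertex lies in some bag; for every edge, both endpoints lie together in some bag; and for every vertex, the bags containing it form a connected subtree. Here bags containing vertex 3 are not connected in the tree, so the decomposition is invalid.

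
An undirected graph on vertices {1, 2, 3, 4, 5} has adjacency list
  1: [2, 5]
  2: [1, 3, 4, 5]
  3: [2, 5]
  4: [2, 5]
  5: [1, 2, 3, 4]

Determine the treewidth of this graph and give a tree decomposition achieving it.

Each bag holds 3 vertices, so the decomposition has width 2, which upper-bounds the treewidth. For the lower bound, the 3 vertices {1, 2, 5} are pairwise adjacent, and any tree decomposition puts a clique entirely inside one bag — forcing width ≥ 2. Therefore the treewidth is 2.

Treewidth 2.
One such decomposition:
Bags: B1 = {2, 4, 5}  B2 = {1, 2, 5}  B3 = {2, 3, 5}
Tree: B1–B2, B2–B3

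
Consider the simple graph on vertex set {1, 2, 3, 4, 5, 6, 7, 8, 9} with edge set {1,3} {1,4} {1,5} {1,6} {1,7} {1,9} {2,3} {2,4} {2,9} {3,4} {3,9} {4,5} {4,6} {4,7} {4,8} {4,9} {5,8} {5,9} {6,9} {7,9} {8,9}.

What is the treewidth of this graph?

3

A width-3 tree decomposition is:
Bags: B1 = {1, 3, 4, 9}  B2 = {2, 3, 4, 9}  B3 = {1, 4, 7, 9}  B4 = {1, 4, 5, 9}  B5 = {1, 4, 6, 9}  B6 = {4, 5, 8, 9}
Tree: B1–B2, B1–B3, B3–B4, B3–B5, B4–B6
Each bag holds 4 vertices, so the decomposition has width 3, which upper-bounds the treewidth. Conversely, {4, 5, 8, 9} is a clique of size 4, and the vertices of any clique must share a bag in every tree decomposition; so some bag has ≥ 4 vertices and tw(G) ≥ 3. Combining the bounds, tw(G) = 3.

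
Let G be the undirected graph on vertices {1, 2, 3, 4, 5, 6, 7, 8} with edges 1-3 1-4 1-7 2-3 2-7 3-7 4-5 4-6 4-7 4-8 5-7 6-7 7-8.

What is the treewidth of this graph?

A width-2 tree decomposition is:
Bags: B1 = {4, 6, 7}  B2 = {1, 4, 7}  B3 = {1, 3, 7}  B4 = {2, 3, 7}  B5 = {4, 5, 7}  B6 = {4, 7, 8}
Tree: B1–B2, B2–B3, B3–B4, B1–B5, B1–B6
Each bag holds 3 vertices, so the decomposition has width 2, which upper-bounds the treewidth. Conversely, {2, 3, 7} is a clique of size 3, and the vertices of any clique must share a bag in every tree decomposition; so some bag has ≥ 3 vertices and tw(G) ≥ 2. Therefore the treewidth is 2.

2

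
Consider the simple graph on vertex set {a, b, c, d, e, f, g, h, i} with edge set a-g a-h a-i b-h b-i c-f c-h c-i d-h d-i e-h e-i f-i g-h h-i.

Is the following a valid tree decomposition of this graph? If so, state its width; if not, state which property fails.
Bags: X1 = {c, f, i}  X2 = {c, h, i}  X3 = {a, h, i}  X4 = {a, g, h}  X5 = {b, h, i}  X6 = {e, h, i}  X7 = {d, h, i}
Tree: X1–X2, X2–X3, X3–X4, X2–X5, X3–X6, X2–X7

Yes; width 2.

Checking the three conditions: (i) the bags cover all of {a, b, c, d, e, f, g, h, i}; (ii) for each edge, some bag contains both endpoints; (iii) the bags containing any fixed vertex form a subtree. All hold, so the decomposition is valid with width 3 − 1 = 2.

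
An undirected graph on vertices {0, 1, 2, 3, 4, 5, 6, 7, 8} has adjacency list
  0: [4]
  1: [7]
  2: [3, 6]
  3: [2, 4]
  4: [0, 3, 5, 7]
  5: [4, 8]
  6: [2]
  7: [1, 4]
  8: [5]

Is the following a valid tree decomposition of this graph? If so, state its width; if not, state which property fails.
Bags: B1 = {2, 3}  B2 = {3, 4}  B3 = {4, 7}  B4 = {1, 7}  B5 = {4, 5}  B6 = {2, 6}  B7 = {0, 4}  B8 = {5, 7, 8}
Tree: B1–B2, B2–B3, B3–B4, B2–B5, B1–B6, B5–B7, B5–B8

No — bags containing vertex 7 are not connected in the tree.

A tree decomposition must satisfy three properties: every vertex lies in some bag; for every edge, both endpoints lie together in some bag; and for every vertex, the bags containing it form a connected subtree. Here bags containing vertex 7 are not connected in the tree, so the decomposition is invalid.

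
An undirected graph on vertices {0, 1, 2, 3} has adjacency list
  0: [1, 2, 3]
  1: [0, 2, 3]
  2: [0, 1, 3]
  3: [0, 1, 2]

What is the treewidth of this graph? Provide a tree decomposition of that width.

With just one bag of size 4, the width is 4 − 1 = 3, so tw(G) ≤ 3. Conversely, {0, 1, 2, 3} is a clique of size 4, and the vertices of any clique must share a bag in every tree decomposition; so some bag has ≥ 4 vertices and tw(G) ≥ 3. Combining the bounds, tw(G) = 3.

Treewidth 3.
Bags: B1 = {0, 1, 2, 3}
Tree: (single bag)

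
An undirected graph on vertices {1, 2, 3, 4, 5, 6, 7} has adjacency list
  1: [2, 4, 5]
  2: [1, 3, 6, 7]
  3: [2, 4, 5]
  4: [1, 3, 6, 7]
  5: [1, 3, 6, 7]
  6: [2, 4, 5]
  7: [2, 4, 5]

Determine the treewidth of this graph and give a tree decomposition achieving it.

Treewidth 3.
One optimal decomposition is:
Bags: B1 = {2, 4, 5, 7}  B2 = {2, 3, 4, 5}  B3 = {2, 4, 5, 6}  B4 = {1, 2, 4, 5}
Tree: B1–B2, B2–B3, B3–B4

Each bag holds 4 vertices, so the decomposition has width 3, which upper-bounds the treewidth. For the lower bound: the 4 vertex sets {5,7}, {2,3}, {4}, {6} are disjoint, each induces a connected subgraph, and every pair is joined by at least one edge of G. Contracting each set to a single vertex therefore yields K_{4} as a minor, and since treewidth is minor-monotone, tw(G) ≥ tw(K_{4}) = 3. The upper and lower bounds meet at 3, so that is the treewidth.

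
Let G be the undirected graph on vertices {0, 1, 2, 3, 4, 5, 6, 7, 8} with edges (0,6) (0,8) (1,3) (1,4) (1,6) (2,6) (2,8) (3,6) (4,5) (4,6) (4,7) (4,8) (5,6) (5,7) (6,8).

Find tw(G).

A width-2 tree decomposition is:
Bags: B1 = {4, 5, 6}  B2 = {4, 6, 8}  B3 = {4, 5, 7}  B4 = {1, 4, 6}  B5 = {1, 3, 6}  B6 = {2, 6, 8}  B7 = {0, 6, 8}
Tree: B1–B2, B1–B3, B2–B4, B4–B5, B2–B6, B6–B7
Every bag has size at most 3, so the width is 3 − 1 = 2 and tw(G) ≤ 2. For the lower bound, the 3 vertices {0, 6, 8} are pairwise adjacent, and any tree decomposition puts a clique entirely inside one bag — forcing width ≥ 2. Therefore the treewidth is 2.

2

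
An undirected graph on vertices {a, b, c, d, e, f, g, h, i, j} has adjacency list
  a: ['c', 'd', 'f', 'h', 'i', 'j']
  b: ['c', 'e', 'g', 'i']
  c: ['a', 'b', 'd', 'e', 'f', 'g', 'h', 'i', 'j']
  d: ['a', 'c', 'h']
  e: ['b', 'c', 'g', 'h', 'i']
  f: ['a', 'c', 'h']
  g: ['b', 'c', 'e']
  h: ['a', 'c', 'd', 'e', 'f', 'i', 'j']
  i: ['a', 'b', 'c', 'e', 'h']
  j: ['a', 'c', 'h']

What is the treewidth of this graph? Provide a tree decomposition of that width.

Each bag holds 4 vertices, so the decomposition has width 3, which upper-bounds the treewidth. On the other hand G contains the 4-clique {b, c, e, g}. A clique must lie in a single bag of any decomposition, so no decomposition can have width below 3. Hence tw(G) = 3 exactly.

Treewidth 3.
One optimal decomposition is:
Bags: B1 = {b, c, e, i}  B2 = {c, e, h, i}  B3 = {b, c, e, g}  B4 = {a, c, h, i}  B5 = {a, c, d, h}  B6 = {a, c, f, h}  B7 = {a, c, h, j}
Tree: B1–B2, B1–B3, B2–B4, B4–B5, B4–B6, B6–B7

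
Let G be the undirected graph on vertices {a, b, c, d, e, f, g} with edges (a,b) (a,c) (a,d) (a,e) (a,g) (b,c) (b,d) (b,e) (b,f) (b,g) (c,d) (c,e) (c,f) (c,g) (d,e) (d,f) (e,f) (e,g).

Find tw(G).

A width-4 tree decomposition is:
Bags: B1 = {b, c, d, e, f}  B2 = {a, b, c, d, e}  B3 = {a, b, c, e, g}
Tree: B1–B2, B2–B3
The largest bag has 5 vertices, giving width 4; this decomposition certifies tw(G) ≤ 4. For the lower bound, the 5 vertices {b, c, d, e, f} are pairwise adjacent, and any tree decomposition puts a clique entirely inside one bag — forcing width ≥ 4. Therefore the treewidth is 4.

4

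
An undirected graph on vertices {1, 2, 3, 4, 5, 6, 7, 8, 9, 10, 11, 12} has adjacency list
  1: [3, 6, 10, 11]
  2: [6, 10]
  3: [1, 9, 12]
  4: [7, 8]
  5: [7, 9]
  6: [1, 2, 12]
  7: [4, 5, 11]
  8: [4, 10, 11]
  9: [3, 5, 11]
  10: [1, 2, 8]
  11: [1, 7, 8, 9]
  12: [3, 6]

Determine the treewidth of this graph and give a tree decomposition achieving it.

Treewidth 3.
One optimal decomposition is:
Bags: B1 = {4, 5, 7, 9}  B2 = {4, 7, 9, 11}  B3 = {4, 8, 9, 11}  B4 = {3, 8, 9, 11}  B5 = {1, 3, 8, 11}  B6 = {1, 3, 8, 10}  B7 = {1, 3, 10, 12}  B8 = {1, 6, 10, 12}  B9 = {2, 6, 10, 12}
Tree: B1–B2, B2–B3, B3–B4, B4–B5, B5–B6, B6–B7, B7–B8, B8–B9

The largest bag has 4 vertices, giving width 3; this decomposition certifies tw(G) ≤ 3. For the lower bound: the 4 vertex sets {4,5,7}, {9}, {11}, {1,3,8,10} are disjoint, each induces a connected subgraph, and every pair is joined by at least one edge of G. Contracting each set to a single vertex therefore yields K_{4} as a minor, and since treewidth is minor-monotone, tw(G) ≥ tw(K_{4}) = 3. Combining the bounds, tw(G) = 3.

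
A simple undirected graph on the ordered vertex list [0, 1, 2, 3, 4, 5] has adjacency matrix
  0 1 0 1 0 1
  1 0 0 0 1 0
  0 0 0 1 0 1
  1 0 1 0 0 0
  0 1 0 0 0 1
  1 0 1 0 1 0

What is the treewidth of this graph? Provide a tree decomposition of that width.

Treewidth 2.
Bags: B1 = {0, 1, 4}  B2 = {0, 4, 5}  B3 = {0, 3, 5}  B4 = {2, 3, 5}
Tree: B1–B2, B2–B3, B3–B4

The largest bag has 3 vertices, giving width 2; this decomposition certifies tw(G) ≤ 2. Since 1–4–5–0–1 is a cycle in G, G is not acyclic. Forests are exactly the graphs of treewidth ≤ 1, so tw(G) ≥ 2. Hence tw(G) = 2 exactly.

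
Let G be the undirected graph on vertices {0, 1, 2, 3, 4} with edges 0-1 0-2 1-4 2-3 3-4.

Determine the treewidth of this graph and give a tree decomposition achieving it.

The largest bag has 3 vertices, giving width 2; this decomposition certifies tw(G) ≤ 2. The edges 1–4–3–2–0–1 form a cycle, so G is not a tree and its treewidth is at least 2. The upper and lower bounds meet at 2, so that is the treewidth.

Treewidth 2.
One optimal decomposition is:
Bags: B1 = {1, 3, 4}  B2 = {1, 2, 3}  B3 = {0, 1, 2}
Tree: B1–B2, B2–B3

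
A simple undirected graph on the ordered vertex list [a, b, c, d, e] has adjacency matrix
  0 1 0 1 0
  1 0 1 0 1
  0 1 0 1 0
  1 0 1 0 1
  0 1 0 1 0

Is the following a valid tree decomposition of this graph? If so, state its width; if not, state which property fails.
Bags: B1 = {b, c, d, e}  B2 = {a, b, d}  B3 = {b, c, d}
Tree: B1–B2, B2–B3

No — bags containing vertex c are not connected in the tree.

A tree decomposition must satisfy three properties: every vertex lies in some bag; for every edge, both endpoints lie together in some bag; and for every vertex, the bags containing it form a connected subtree. Here bags containing vertex c are not connected in the tree, so the decomposition is invalid.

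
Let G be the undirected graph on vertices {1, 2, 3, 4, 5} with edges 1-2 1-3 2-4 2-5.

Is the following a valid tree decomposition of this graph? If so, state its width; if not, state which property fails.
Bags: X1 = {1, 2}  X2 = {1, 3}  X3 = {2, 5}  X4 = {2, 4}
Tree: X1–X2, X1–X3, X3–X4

Every vertex of G appears in some bag (union = {1, 2, 3, 4, 5}); every edge is covered by a bag; and for each vertex v the set of bags containing v is connected in the bag tree. The decomposition is therefore valid. The largest bag has 2 vertices, so the width is 1.

Yes; width 1.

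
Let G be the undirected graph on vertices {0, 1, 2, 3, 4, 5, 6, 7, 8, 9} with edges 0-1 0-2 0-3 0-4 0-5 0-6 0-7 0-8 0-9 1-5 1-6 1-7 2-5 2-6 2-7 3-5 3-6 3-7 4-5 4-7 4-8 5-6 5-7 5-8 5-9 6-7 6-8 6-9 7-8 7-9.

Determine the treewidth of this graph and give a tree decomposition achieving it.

The largest bag has 5 vertices, giving width 4; this decomposition certifies tw(G) ≤ 4. For the lower bound, the 5 vertices {0, 4, 5, 7, 8} are pairwise adjacent, and any tree decomposition puts a clique entirely inside one bag — forcing width ≥ 4. Therefore the treewidth is 4.

Treewidth 4.
One such decomposition:
Bags: B1 = {0, 5, 6, 7, 9}  B2 = {0, 3, 5, 6, 7}  B3 = {0, 5, 6, 7, 8}  B4 = {0, 1, 5, 6, 7}  B5 = {0, 4, 5, 7, 8}  B6 = {0, 2, 5, 6, 7}
Tree: B1–B2, B2–B3, B2–B4, B3–B5, B2–B6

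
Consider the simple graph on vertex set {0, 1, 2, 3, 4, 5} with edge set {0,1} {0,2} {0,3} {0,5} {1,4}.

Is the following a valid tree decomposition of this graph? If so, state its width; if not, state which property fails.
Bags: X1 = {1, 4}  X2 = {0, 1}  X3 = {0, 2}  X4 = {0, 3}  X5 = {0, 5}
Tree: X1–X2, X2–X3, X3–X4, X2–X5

Yes; width 1.

Vertex coverage: the bags together contain {0, 1, 2, 3, 4, 5}, the full vertex set. Edge coverage: each edge of G has both endpoints in at least one bag. Running intersection: for every vertex, the bags containing it form a connected subtree. All three properties hold, so this is a valid tree decomposition of width max|bag| − 1 = 1, and hence tw(G) ≤ 1.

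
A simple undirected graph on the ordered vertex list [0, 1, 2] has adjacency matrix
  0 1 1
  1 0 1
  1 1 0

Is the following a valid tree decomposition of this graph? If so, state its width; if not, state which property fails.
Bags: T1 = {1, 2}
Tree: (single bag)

A tree decomposition must satisfy three properties: every vertex lies in some bag; for every edge, both endpoints lie together in some bag; and for every vertex, the bags containing it form a connected subtree. Here vertex 0 appears in no bag, so the decomposition is invalid.

No — vertex 0 appears in no bag.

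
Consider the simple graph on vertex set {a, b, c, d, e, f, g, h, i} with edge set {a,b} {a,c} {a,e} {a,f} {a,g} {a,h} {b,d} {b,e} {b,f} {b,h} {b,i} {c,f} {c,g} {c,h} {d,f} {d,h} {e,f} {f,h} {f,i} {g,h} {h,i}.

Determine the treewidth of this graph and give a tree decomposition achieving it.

Treewidth 3.
Bags: B1 = {a, b, f, h}  B2 = {a, c, f, h}  B3 = {b, d, f, h}  B4 = {a, b, e, f}  B5 = {b, f, h, i}  B6 = {a, c, g, h}
Tree: B1–B2, B1–B3, B1–B4, B3–B5, B2–B6

Every bag has size at most 4, so the width is 4 − 1 = 3 and tw(G) ≤ 3. On the other hand G contains the 4-clique {a, c, g, h}. A clique must lie in a single bag of any decomposition, so no decomposition can have width below 3. Combining the bounds, tw(G) = 3.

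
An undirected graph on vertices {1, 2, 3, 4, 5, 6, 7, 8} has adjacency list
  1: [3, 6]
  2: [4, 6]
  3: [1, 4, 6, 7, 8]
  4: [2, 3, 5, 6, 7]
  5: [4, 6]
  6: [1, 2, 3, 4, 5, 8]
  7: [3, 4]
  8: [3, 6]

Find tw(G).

A width-2 tree decomposition is:
Bags: B1 = {2, 4, 6}  B2 = {4, 5, 6}  B3 = {3, 4, 6}  B4 = {3, 4, 7}  B5 = {1, 3, 6}  B6 = {3, 6, 8}
Tree: B1–B2, B2–B3, B3–B4, B3–B5, B3–B6
Each bag holds 3 vertices, so the decomposition has width 2, which upper-bounds the treewidth. Conversely, {2, 4, 6} is a clique of size 3, and the vertices of any clique must share a bag in every tree decomposition; so some bag has ≥ 3 vertices and tw(G) ≥ 2. The upper and lower bounds meet at 2, so that is the treewidth.

2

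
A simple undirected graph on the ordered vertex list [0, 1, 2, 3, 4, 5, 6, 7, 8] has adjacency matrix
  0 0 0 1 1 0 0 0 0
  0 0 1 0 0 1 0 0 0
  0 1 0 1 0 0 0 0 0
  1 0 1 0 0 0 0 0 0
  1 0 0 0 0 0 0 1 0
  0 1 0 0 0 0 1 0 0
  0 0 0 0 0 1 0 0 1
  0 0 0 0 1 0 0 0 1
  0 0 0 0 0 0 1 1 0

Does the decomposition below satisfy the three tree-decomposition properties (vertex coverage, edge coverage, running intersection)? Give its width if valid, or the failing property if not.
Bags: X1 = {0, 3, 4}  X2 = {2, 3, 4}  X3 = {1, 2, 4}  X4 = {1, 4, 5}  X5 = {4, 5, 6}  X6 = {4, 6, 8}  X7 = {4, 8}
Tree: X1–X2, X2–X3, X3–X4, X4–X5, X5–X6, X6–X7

A tree decomposition must satisfy three properties: every vertex lies in some bag; for every edge, both endpoints lie together in some bag; and for every vertex, the bags containing it form a connected subtree. Here vertex 7 appears in no bag, so the decomposition is invalid.

No — vertex 7 appears in no bag.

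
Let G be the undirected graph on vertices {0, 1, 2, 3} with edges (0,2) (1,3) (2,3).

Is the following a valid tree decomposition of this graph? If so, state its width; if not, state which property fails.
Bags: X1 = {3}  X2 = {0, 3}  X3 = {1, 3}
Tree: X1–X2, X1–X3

No — vertex 2 appears in no bag.

A tree decomposition must satisfy three properties: every vertex lies in some bag; for every edge, both endpoints lie together in some bag; and for every vertex, the bags containing it form a connected subtree. Here vertex 2 appears in no bag, so the decomposition is invalid.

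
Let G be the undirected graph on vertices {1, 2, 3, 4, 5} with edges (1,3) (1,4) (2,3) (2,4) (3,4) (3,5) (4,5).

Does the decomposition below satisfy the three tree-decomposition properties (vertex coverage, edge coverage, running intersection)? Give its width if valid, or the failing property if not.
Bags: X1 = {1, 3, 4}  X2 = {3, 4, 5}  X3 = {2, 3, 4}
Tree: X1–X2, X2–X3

Yes; width 2.

Vertex coverage: the bags together contain {1, 2, 3, 4, 5}, the full vertex set. Edge coverage: each edge of G has both endpoints in at least one bag. Running intersection: for every vertex, the bags containing it form a connected subtree. All three properties hold, so this is a valid tree decomposition of width max|bag| − 1 = 2, and hence tw(G) ≤ 2.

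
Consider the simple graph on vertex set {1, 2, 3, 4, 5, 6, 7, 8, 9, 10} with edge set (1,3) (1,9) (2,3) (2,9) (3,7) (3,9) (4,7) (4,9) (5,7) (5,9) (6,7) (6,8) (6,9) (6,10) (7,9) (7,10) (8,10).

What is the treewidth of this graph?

2

A width-2 tree decomposition is:
Bags: B1 = {3, 7, 9}  B2 = {4, 7, 9}  B3 = {2, 3, 9}  B4 = {6, 7, 9}  B5 = {6, 7, 10}  B6 = {5, 7, 9}  B7 = {6, 8, 10}  B8 = {1, 3, 9}
Tree: B1–B2, B1–B3, B1–B4, B4–B5, B1–B6, B5–B7, B3–B8
Each bag holds 3 vertices, so the decomposition has width 2, which upper-bounds the treewidth. For the lower bound, the 3 vertices {6, 8, 10} are pairwise adjacent, and any tree decomposition puts a clique entirely inside one bag — forcing width ≥ 2. Hence tw(G) = 2 exactly.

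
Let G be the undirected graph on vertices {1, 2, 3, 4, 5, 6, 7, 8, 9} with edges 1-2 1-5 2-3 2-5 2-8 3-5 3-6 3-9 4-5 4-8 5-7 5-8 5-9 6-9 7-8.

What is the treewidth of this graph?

2

A width-2 tree decomposition is:
Bags: B1 = {2, 5, 8}  B2 = {1, 2, 5}  B3 = {2, 3, 5}  B4 = {3, 5, 9}  B5 = {3, 6, 9}  B6 = {5, 7, 8}  B7 = {4, 5, 8}
Tree: B1–B2, B1–B3, B3–B4, B4–B5, B1–B6, B6–B7
Every bag has size at most 3, so the width is 3 − 1 = 2 and tw(G) ≤ 2. Conversely, {3, 5, 9} is a clique of size 3, and the vertices of any clique must share a bag in every tree decomposition; so some bag has ≥ 3 vertices and tw(G) ≥ 2. Combining the bounds, tw(G) = 2.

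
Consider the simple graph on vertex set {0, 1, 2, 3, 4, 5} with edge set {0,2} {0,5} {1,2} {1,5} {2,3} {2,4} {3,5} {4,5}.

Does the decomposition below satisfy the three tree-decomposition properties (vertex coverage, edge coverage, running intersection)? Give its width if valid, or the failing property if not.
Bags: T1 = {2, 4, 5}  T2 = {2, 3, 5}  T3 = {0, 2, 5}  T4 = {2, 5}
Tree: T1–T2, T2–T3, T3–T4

A tree decomposition must satisfy three properties: every vertex lies in some bag; for every edge, both endpoints lie together in some bag; and for every vertex, the bags containing it form a connected subtree. Here vertex 1 appears in no bag, so the decomposition is invalid.

No — vertex 1 appears in no bag.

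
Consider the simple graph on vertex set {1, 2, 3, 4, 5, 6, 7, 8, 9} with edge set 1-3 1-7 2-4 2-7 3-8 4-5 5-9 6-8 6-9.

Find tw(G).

A width-2 tree decomposition is:
Bags: B1 = {1, 3, 8}  B2 = {1, 7, 8}  B3 = {2, 7, 8}  B4 = {2, 4, 8}  B5 = {4, 5, 8}  B6 = {5, 8, 9}  B7 = {6, 8, 9}
Tree: B1–B2, B2–B3, B3–B4, B4–B5, B5–B6, B6–B7
The largest bag has 3 vertices, giving width 2; this decomposition certifies tw(G) ≤ 2. For the lower bound, G contains the cycle 8–3–1–7–2–4–5–9–6–8, so G is not a forest; only forests have treewidth ≤ 1, hence tw(G) ≥ 2. Therefore the treewidth is 2.

2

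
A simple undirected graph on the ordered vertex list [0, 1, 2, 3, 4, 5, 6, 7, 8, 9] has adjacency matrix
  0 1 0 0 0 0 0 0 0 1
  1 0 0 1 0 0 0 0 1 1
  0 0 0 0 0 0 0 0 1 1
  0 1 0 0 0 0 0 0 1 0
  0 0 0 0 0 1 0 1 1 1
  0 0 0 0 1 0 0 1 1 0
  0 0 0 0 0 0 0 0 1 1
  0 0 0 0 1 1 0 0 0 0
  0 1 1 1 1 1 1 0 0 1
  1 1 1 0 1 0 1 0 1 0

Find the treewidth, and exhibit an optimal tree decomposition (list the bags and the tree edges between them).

Treewidth 2.
One such decomposition:
Bags: B1 = {1, 8, 9}  B2 = {1, 3, 8}  B3 = {4, 8, 9}  B4 = {4, 5, 8}  B5 = {6, 8, 9}  B6 = {2, 8, 9}  B7 = {0, 1, 9}  B8 = {4, 5, 7}
Tree: B1–B2, B1–B3, B3–B4, B3–B5, B1–B6, B1–B7, B4–B8

The largest bag has 3 vertices, giving width 2; this decomposition certifies tw(G) ≤ 2. On the other hand G contains the 3-clique {0, 1, 9}. A clique must lie in a single bag of any decomposition, so no decomposition can have width below 2. Combining the bounds, tw(G) = 2.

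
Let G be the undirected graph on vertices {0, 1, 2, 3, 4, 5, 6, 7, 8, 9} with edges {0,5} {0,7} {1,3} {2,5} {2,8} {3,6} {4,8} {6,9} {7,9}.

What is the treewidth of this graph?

A width-1 tree decomposition is:
Bags: B1 = {1, 3}  B2 = {3, 6}  B3 = {6, 9}  B4 = {7, 9}  B5 = {0, 7}  B6 = {0, 5}  B7 = {2, 5}  B8 = {2, 8}  B9 = {4, 8}
Tree: B1–B2, B2–B3, B3–B4, B4–B5, B5–B6, B6–B7, B7–B8, B8–B9
Each bag holds 2 vertices, so the decomposition has width 1, which upper-bounds the treewidth. G has an edge, so its treewidth is at least 1. Therefore the treewidth is 1.

1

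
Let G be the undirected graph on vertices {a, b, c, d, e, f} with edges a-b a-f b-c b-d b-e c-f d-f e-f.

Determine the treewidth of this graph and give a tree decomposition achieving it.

The largest bag has 3 vertices, giving width 2; this decomposition certifies tw(G) ≤ 2. For the lower bound, G contains the cycle e–f–a–b–e, so G is not a forest; only forests have treewidth ≤ 1, hence tw(G) ≥ 2. The upper and lower bounds meet at 2, so that is the treewidth.

Treewidth 2.
Bags: B1 = {b, e, f}  B2 = {a, b, f}  B3 = {b, d, f}  B4 = {b, c, f}
Tree: B1–B2, B2–B3, B3–B4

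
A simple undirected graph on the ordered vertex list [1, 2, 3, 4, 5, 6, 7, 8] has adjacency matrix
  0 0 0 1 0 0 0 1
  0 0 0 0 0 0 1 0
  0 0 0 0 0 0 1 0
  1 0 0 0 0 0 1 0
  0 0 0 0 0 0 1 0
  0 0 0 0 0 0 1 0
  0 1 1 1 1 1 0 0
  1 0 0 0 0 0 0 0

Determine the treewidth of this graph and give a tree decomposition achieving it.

Every bag has size at most 2, so the width is 2 − 1 = 1 and tw(G) ≤ 1. Since G has at least one edge (e.g. 4–1), it is not an edgeless graph, so tw(G) ≥ 1. Therefore the treewidth is 1.

Treewidth 1.
Bags: B1 = {1, 4}  B2 = {4, 7}  B3 = {2, 7}  B4 = {6, 7}  B5 = {1, 8}  B6 = {3, 7}  B7 = {5, 7}
Tree: B1–B2, B2–B3, B2–B4, B1–B5, B2–B6, B4–B7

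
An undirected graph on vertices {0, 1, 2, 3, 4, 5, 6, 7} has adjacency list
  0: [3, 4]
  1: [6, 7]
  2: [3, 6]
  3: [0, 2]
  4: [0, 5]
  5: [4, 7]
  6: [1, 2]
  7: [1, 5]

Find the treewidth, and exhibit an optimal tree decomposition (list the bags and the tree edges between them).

The largest bag has 3 vertices, giving width 2; this decomposition certifies tw(G) ≤ 2. The edges 1–7–5–4–0–3–2–6–1 form a cycle, so G is not a tree and its treewidth is at least 2. The upper and lower bounds meet at 2, so that is the treewidth.

Treewidth 2.
One such decomposition:
Bags: B1 = {1, 5, 7}  B2 = {1, 4, 5}  B3 = {0, 1, 4}  B4 = {0, 1, 3}  B5 = {1, 2, 3}  B6 = {1, 2, 6}
Tree: B1–B2, B2–B3, B3–B4, B4–B5, B5–B6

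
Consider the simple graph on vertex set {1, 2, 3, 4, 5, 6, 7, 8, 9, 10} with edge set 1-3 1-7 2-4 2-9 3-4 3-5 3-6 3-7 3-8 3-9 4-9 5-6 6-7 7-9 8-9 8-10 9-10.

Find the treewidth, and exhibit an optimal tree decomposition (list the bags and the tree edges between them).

Treewidth 2.
One optimal decomposition is:
Bags: B1 = {3, 8, 9}  B2 = {3, 7, 9}  B3 = {3, 4, 9}  B4 = {3, 6, 7}  B5 = {3, 5, 6}  B6 = {8, 9, 10}  B7 = {1, 3, 7}  B8 = {2, 4, 9}
Tree: B1–B2, B2–B3, B2–B4, B4–B5, B1–B6, B4–B7, B3–B8

The largest bag has 3 vertices, giving width 2; this decomposition certifies tw(G) ≤ 2. Conversely, {8, 9, 10} is a clique of size 3, and the vertices of any clique must share a bag in every tree decomposition; so some bag has ≥ 3 vertices and tw(G) ≥ 2. Hence tw(G) = 2 exactly.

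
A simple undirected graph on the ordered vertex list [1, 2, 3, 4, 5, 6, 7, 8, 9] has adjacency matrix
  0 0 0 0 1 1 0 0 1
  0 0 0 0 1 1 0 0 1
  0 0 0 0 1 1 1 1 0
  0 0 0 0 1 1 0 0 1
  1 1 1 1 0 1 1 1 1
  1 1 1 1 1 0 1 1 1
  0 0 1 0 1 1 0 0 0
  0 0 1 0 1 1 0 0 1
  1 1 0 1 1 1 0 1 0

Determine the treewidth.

3

A width-3 tree decomposition is:
Bags: B1 = {2, 5, 6, 9}  B2 = {5, 6, 8, 9}  B3 = {3, 5, 6, 8}  B4 = {4, 5, 6, 9}  B5 = {1, 5, 6, 9}  B6 = {3, 5, 6, 7}
Tree: B1–B2, B2–B3, B1–B4, B4–B5, B3–B6
The largest bag has 4 vertices, giving width 3; this decomposition certifies tw(G) ≤ 3. Conversely, {5, 6, 8, 9} is a clique of size 4, and the vertices of any clique must share a bag in every tree decomposition; so some bag has ≥ 4 vertices and tw(G) ≥ 3. Combining the bounds, tw(G) = 3.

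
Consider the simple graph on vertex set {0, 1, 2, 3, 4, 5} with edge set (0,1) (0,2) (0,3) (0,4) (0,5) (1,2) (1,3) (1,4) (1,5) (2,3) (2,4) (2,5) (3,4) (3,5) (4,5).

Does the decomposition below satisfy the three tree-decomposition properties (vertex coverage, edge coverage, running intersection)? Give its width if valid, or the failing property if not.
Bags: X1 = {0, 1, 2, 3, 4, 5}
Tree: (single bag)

Every vertex of G appears in some bag (union = {0, 1, 2, 3, 4, 5}); every edge is covered by a bag; and for each vertex v the set of bags containing v is connected in the bag tree. The decomposition is therefore valid. The largest bag has 6 vertices, so the width is 5.

Yes; width 5.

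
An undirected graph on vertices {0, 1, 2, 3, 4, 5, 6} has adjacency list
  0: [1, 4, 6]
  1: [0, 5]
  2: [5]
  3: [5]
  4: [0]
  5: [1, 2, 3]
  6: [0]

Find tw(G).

1

A width-1 tree decomposition is:
Bags: B1 = {1, 5}  B2 = {2, 5}  B3 = {0, 1}  B4 = {0, 6}  B5 = {3, 5}  B6 = {0, 4}
Tree: B1–B2, B1–B3, B3–B4, B2–B5, B4–B6
Every bag has size at most 2, so the width is 2 − 1 = 1 and tw(G) ≤ 1. Since G has at least one edge (e.g. 1–5), it is not an edgeless graph, so tw(G) ≥ 1. Therefore the treewidth is 1.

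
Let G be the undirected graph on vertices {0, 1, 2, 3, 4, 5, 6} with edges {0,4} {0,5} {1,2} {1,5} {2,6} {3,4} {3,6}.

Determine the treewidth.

A width-2 tree decomposition is:
Bags: B1 = {0, 4, 5}  B2 = {1, 4, 5}  B3 = {1, 2, 4}  B4 = {2, 4, 6}  B5 = {3, 4, 6}
Tree: B1–B2, B2–B3, B3–B4, B4–B5
Each bag holds 3 vertices, so the decomposition has width 2, which upper-bounds the treewidth. Since 4–0–5–1–2–6–3–4 is a cycle in G, G is not acyclic. Forests are exactly the graphs of treewidth ≤ 1, so tw(G) ≥ 2. The upper and lower bounds meet at 2, so that is the treewidth.

2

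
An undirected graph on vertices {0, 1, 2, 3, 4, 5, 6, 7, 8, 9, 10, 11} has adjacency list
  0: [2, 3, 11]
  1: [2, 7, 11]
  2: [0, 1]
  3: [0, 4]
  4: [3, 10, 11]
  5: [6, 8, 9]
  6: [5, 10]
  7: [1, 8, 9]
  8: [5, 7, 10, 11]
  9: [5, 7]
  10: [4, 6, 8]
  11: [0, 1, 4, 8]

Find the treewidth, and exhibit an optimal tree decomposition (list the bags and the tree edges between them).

Every bag has size at most 4, so the width is 4 − 1 = 3 and tw(G) ≤ 3. For the lower bound: the 4 vertex sets {5,6,9}, {7}, {8}, {1,4,10,11} are disjoint, each induces a connected subgraph, and every pair is joined by at least one edge of G. Contracting each set to a single vertex therefore yields K_{4} as a minor, and since treewidth is minor-monotone, tw(G) ≥ tw(K_{4}) = 3. Combining the bounds, tw(G) = 3.

Treewidth 3.
One optimal decomposition is:
Bags: B1 = {5, 6, 7, 9}  B2 = {5, 6, 7, 8}  B3 = {6, 7, 8, 10}  B4 = {1, 7, 8, 10}  B5 = {1, 8, 10, 11}  B6 = {1, 4, 10, 11}  B7 = {1, 2, 4, 11}  B8 = {0, 2, 4, 11}  B9 = {0, 2, 3, 4}
Tree: B1–B2, B2–B3, B3–B4, B4–B5, B5–B6, B6–B7, B7–B8, B8–B9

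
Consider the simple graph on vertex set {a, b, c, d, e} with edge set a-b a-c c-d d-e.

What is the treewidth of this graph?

A width-1 tree decomposition is:
Bags: B1 = {d, e}  B2 = {c, d}  B3 = {a, c}  B4 = {a, b}
Tree: B1–B2, B2–B3, B3–B4
Every bag has size at most 2, so the width is 2 − 1 = 1 and tw(G) ≤ 1. Any graph with an edge has treewidth ≥ 1, and G has the edge e–d. Combining the bounds, tw(G) = 1.

1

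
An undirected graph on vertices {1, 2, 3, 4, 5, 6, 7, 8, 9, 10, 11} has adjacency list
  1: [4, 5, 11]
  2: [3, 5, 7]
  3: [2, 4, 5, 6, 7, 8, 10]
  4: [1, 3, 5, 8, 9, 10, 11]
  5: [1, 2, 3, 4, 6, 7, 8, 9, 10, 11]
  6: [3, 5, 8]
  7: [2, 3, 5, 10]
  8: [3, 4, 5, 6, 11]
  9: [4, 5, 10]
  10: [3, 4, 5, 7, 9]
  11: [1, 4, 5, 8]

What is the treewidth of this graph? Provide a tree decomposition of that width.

Each bag holds 4 vertices, so the decomposition has width 3, which upper-bounds the treewidth. On the other hand G contains the 4-clique {4, 5, 8, 11}. A clique must lie in a single bag of any decomposition, so no decomposition can have width below 3. Hence tw(G) = 3 exactly.

Treewidth 3.
One optimal decomposition is:
Bags: B1 = {3, 4, 5, 8}  B2 = {3, 4, 5, 10}  B3 = {3, 5, 6, 8}  B4 = {3, 5, 7, 10}  B5 = {2, 3, 5, 7}  B6 = {4, 5, 9, 10}  B7 = {4, 5, 8, 11}  B8 = {1, 4, 5, 11}
Tree: B1–B2, B1–B3, B2–B4, B4–B5, B2–B6, B1–B7, B7–B8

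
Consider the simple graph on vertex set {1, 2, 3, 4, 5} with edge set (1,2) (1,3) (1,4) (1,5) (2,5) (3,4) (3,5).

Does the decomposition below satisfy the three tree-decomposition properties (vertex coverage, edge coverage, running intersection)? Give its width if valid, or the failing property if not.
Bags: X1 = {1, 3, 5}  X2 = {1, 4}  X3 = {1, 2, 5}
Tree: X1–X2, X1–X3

No — edge (3,4) lies in no bag.

A tree decomposition must satisfy three properties: every vertex lies in some bag; for every edge, both endpoints lie together in some bag; and for every vertex, the bags containing it form a connected subtree. Here edge (3,4) lies in no bag, so the decomposition is invalid.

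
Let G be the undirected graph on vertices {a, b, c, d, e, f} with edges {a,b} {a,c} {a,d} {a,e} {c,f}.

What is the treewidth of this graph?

A width-1 tree decomposition is:
Bags: B1 = {a, b}  B2 = {a, c}  B3 = {a, d}  B4 = {a, e}  B5 = {c, f}
Tree: B1–B2, B1–B3, B1–B4, B2–B5
Each bag holds 2 vertices, so the decomposition has width 1, which upper-bounds the treewidth. G has an edge, so its treewidth is at least 1. Hence tw(G) = 1 exactly.

1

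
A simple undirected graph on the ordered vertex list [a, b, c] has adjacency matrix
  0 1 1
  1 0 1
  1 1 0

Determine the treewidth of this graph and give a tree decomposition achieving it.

A single bag containing all 3 vertices is trivially a valid decomposition of width 2. Conversely, {a, b, c} is a clique of size 3, and the vertices of any clique must share a bag in every tree decomposition; so some bag has ≥ 3 vertices and tw(G) ≥ 2. Therefore the treewidth is 2.

Treewidth 2.
Bags: B1 = {a, b, c}
Tree: (single bag)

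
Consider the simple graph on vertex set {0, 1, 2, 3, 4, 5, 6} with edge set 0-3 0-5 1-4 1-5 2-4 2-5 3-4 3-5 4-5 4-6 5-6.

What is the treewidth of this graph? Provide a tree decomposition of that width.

Treewidth 2.
One such decomposition:
Bags: B1 = {3, 4, 5}  B2 = {1, 4, 5}  B3 = {0, 3, 5}  B4 = {4, 5, 6}  B5 = {2, 4, 5}
Tree: B1–B2, B1–B3, B2–B4, B4–B5

Every bag has size at most 3, so the width is 3 − 1 = 2 and tw(G) ≤ 2. Conversely, {0, 3, 5} is a clique of size 3, and the vertices of any clique must share a bag in every tree decomposition; so some bag has ≥ 3 vertices and tw(G) ≥ 2. Combining the bounds, tw(G) = 2.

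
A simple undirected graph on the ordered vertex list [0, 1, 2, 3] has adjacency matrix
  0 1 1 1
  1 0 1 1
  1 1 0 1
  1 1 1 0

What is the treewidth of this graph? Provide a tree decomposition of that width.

A single bag containing all 4 vertices is trivially a valid decomposition of width 3. Conversely, {0, 1, 2, 3} is a clique of size 4, and the vertices of any clique must share a bag in every tree decomposition; so some bag has ≥ 4 vertices and tw(G) ≥ 3. Combining the bounds, tw(G) = 3.

Treewidth 3.
One optimal decomposition is:
Bags: B1 = {0, 1, 2, 3}
Tree: (single bag)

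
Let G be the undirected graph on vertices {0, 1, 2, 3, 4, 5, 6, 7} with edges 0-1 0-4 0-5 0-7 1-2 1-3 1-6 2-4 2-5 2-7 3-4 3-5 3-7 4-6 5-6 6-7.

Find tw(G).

4

A width-4 tree decomposition is:
Bags: B1 = {1, 2, 4, 5, 7}  B2 = {1, 4, 5, 6, 7}  B3 = {0, 1, 4, 5, 7}  B4 = {1, 3, 4, 5, 7}
Tree: B1–B2, B2–B3, B3–B4
The largest bag has 5 vertices, giving width 4; this decomposition certifies tw(G) ≤ 4. For the lower bound: the 5 vertex sets {1,2}, {6,7}, {0,4}, {5}, {3} are disjoint, each induces a connected subgraph, and every pair is joined by at least one edge of G. Contracting each set to a single vertex therefore yields K_{5} as a minor, and since treewidth is minor-monotone, tw(G) ≥ tw(K_{5}) = 4. The upper and lower bounds meet at 4, so that is the treewidth.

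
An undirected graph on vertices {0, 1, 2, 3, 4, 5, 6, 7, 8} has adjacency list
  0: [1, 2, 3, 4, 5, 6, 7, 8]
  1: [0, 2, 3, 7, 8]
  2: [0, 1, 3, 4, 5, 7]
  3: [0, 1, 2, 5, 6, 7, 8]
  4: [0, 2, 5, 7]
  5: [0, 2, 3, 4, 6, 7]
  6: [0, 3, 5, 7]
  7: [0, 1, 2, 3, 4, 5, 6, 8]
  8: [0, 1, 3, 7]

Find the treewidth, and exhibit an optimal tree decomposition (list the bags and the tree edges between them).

The largest bag has 5 vertices, giving width 4; this decomposition certifies tw(G) ≤ 4. For the lower bound, the 5 vertices {0, 1, 3, 7, 8} are pairwise adjacent, and any tree decomposition puts a clique entirely inside one bag — forcing width ≥ 4. Hence tw(G) = 4 exactly.

Treewidth 4.
One such decomposition:
Bags: B1 = {0, 1, 2, 3, 7}  B2 = {0, 1, 3, 7, 8}  B3 = {0, 2, 3, 5, 7}  B4 = {0, 2, 4, 5, 7}  B5 = {0, 3, 5, 6, 7}
Tree: B1–B2, B1–B3, B3–B4, B3–B5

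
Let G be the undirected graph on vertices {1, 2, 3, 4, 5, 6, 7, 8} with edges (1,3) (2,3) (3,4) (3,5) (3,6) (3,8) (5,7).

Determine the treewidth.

A width-1 tree decomposition is:
Bags: B1 = {2, 3}  B2 = {3, 8}  B3 = {3, 5}  B4 = {5, 7}  B5 = {3, 6}  B6 = {3, 4}  B7 = {1, 3}
Tree: B1–B2, B1–B3, B3–B4, B2–B5, B3–B6, B6–B7
Every bag has size at most 2, so the width is 2 − 1 = 1 and tw(G) ≤ 1. G has an edge, so its treewidth is at least 1. Hence tw(G) = 1 exactly.

1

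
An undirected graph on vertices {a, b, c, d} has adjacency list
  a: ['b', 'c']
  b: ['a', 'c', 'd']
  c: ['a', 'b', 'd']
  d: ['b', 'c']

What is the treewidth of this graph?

2

A width-2 tree decomposition is:
Bags: B1 = {b, c, d}  B2 = {a, b, c}
Tree: B1–B2
Every bag has size at most 3, so the width is 3 − 1 = 2 and tw(G) ≤ 2. Conversely, {b, c, d} is a clique of size 3, and the vertices of any clique must share a bag in every tree decomposition; so some bag has ≥ 3 vertices and tw(G) ≥ 2. The upper and lower bounds meet at 2, so that is the treewidth.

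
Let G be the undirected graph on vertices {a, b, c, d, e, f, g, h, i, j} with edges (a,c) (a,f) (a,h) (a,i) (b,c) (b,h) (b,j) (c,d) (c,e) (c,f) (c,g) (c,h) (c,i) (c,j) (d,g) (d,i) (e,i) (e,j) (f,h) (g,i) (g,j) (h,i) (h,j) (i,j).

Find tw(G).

3

A width-3 tree decomposition is:
Bags: B1 = {c, e, i, j}  B2 = {c, g, i, j}  B3 = {c, h, i, j}  B4 = {c, d, g, i}  B5 = {b, c, h, j}  B6 = {a, c, h, i}  B7 = {a, c, f, h}
Tree: B1–B2, B2–B3, B2–B4, B3–B5, B3–B6, B6–B7
Every bag has size at most 4, so the width is 4 − 1 = 3 and tw(G) ≤ 3. For the lower bound, the 4 vertices {a, c, f, h} are pairwise adjacent, and any tree decomposition puts a clique entirely inside one bag — forcing width ≥ 3. Therefore the treewidth is 3.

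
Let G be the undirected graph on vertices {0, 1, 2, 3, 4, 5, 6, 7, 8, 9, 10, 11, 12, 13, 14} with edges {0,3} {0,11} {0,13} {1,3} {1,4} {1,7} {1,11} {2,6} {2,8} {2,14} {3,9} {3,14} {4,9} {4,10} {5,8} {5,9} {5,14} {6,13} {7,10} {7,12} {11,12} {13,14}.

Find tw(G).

A width-3 tree decomposition is:
Bags: B1 = {4, 7, 10, 12}  B2 = {1, 4, 7, 12}  B3 = {1, 4, 11, 12}  B4 = {1, 4, 9, 11}  B5 = {1, 3, 9, 11}  B6 = {0, 3, 9, 11}  B7 = {0, 3, 5, 9}  B8 = {0, 3, 5, 14}  B9 = {0, 5, 13, 14}  B10 = {5, 8, 13, 14}  B11 = {2, 8, 13, 14}  B12 = {2, 6, 8, 13}
Tree: B1–B2, B2–B3, B3–B4, B4–B5, B5–B6, B6–B7, B7–B8, B8–B9, B9–B10, B10–B11, B11–B12
The largest bag has 4 vertices, giving width 3; this decomposition certifies tw(G) ≤ 3. For the lower bound: the 4 vertex sets {7,10,12}, {4}, {1}, {0,3,9,11} are disjoint, each induces a connected subgraph, and every pair is joined by at least one edge of G. Contracting each set to a single vertex therefore yields K_{4} as a minor, and since treewidth is minor-monotone, tw(G) ≥ tw(K_{4}) = 3. Therefore the treewidth is 3.

3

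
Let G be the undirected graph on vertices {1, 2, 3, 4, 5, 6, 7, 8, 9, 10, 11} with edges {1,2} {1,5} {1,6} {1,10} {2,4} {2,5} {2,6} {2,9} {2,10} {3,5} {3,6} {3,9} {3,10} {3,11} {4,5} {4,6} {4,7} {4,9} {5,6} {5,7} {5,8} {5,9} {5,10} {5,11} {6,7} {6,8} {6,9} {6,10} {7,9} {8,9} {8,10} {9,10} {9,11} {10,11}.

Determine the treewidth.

A width-4 tree decomposition is:
Bags: B1 = {1, 2, 5, 6, 10}  B2 = {2, 5, 6, 9, 10}  B3 = {3, 5, 6, 9, 10}  B4 = {2, 4, 5, 6, 9}  B5 = {5, 6, 8, 9, 10}  B6 = {4, 5, 6, 7, 9}  B7 = {3, 5, 9, 10, 11}
Tree: B1–B2, B2–B3, B2–B4, B3–B5, B4–B6, B3–B7
Every bag has size at most 5, so the width is 5 − 1 = 4 and tw(G) ≤ 4. For the lower bound, the 5 vertices {3, 5, 9, 10, 11} are pairwise adjacent, and any tree decomposition puts a clique entirely inside one bag — forcing width ≥ 4. Therefore the treewidth is 4.

4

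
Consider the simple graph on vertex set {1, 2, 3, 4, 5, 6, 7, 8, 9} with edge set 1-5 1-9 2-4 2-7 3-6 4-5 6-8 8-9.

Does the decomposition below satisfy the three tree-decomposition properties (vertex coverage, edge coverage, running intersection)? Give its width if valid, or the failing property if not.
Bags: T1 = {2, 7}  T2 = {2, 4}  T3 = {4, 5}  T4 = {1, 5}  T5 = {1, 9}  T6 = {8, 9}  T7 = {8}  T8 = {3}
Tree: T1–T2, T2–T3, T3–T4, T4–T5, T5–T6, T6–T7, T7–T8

No — vertex 6 appears in no bag.

A tree decomposition must satisfy three properties: every vertex lies in some bag; for every edge, both endpoints lie together in some bag; and for every vertex, the bags containing it form a connected subtree. Here vertex 6 appears in no bag, so the decomposition is invalid.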